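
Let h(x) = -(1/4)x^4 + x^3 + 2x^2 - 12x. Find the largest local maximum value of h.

20

h'(x) = -x^3 + 3x^2 + 4x - 12 = 0 at x = -2, 2, 3.
h''(x) = -3x^2 + 6x + 4. h''(-2) = -20 < 0 ⇒ local maximum; h''(2) = 4 > 0 ⇒ local minimum; h''(3) = -5 < 0 ⇒ local maximum.
So the largest local maximum value is h(-2) = 20.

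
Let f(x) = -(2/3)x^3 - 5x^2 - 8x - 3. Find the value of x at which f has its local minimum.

-4

f'(x) = -2x^2 - 10x - 8 = 0 at x = -4, -1.
Since f''(x) = -4x - 10, we get f''(-4) = 6 > 0 ⇒ local minimum; f''(-1) = -6 < 0 ⇒ local maximum.
The local minimum is f(-4) = -25/3.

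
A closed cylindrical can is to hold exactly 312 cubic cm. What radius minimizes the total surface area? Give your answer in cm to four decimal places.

With radius r and height h, πr²h = 312 so h = 312/(πr²), and S(r) = 2πr² + 2πrh = 2πr² + 2·312/r.
S'(r) = 4πr − 2·312/r² = 0 ⇒ r³ = 312/(2π), so r ≈ 3.6756 and h = 2r ≈ 7.3511.
S''(r) = 4π + 4·312/r³ > 0, so this is the minimum; S ≈ 254.6543.

3.6756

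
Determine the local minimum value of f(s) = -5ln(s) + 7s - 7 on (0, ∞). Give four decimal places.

-0.3176

f'(s) = -5/s + 7 = 0 gives s = 5/7.
f''(s) = 5/s², which is positive for s > 0, so this is a local minimum.
f(5/7) = -5·ln(5/7) + 5 - 7 ≈ -0.3176.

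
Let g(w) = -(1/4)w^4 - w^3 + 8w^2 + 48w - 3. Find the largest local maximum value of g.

189

g'(w) = -w^3 - 3w^2 + 16w + 48 = 0 at w = -4, -3, 4.
Since g''(w) = -3w^2 - 6w + 16, we get g''(-4) = -8 < 0 ⇒ local maximum; g''(-3) = 7 > 0 ⇒ local minimum; g''(4) = -56 < 0 ⇒ local maximum.
Thus g has its largest local maximum at w = 4, with value 189.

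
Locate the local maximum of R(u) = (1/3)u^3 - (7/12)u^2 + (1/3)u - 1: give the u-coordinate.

Critical points: R'(u) = u^2 - (7/6)u + 1/3 vanishes at u = 1/2, 2/3.
Second-derivative test with R''(u) = 2u - 7/6: R''(1/2) = -1/6 < 0 ⇒ local maximum; R''(2/3) = 1/6 > 0 ⇒ local minimum.
So the local maximum value is R(1/2) = -15/16.

1/2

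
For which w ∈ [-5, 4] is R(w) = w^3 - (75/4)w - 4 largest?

-5/2

Differentiating, R'(w) = 3w^2 - 75/4; which vanishes at w = -5/2 and w = 5/2.
Evaluating at the critical points and endpoints: R(-5) = -141/4,  R(-5/2) = 109/4,  R(5/2) = -141/4,  R(4) = -15.
So the maximum is R(-5/2) = 109/4.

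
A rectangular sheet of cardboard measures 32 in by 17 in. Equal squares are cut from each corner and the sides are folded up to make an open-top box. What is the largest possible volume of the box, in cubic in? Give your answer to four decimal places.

With cut size x, the volume is V(x) = x(32 − 2x)(17 − 2x) for 0 < x < 8.5.
V'(x) = 12x^2 − 196x + 544. Setting V'(x) = 0 gives x ≈ 3.5449 (the root in (0, 8.5)).
V''(x) = 24x − 196 is negative there, so this is the maximum; V ≈ 875.1120.

875.1120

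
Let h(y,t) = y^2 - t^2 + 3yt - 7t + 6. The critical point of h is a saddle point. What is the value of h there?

127/13

∂h/∂y = 2y + 3t = 0 and ∂h/∂t = 3y - 2t - 7 = 0, so (y, t) = (21/13, -14/13).
The Hessian has h_{yy} = 2, h_{tt} = -2, h_{yt} = 3, giving D = -13 < 0, so the point is a saddle point.
h(21/13, -14/13) = 127/13.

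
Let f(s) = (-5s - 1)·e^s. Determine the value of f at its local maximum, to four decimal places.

1.5060

f'(s) = (-5)·e^s + (-5s - 1)·1·e^s = (-5s - 6)·e^s. Since e^s > 0, the only critical point is s = -6/5.
f''(-6/5) has the same sign as -5 < 0, so this is a local maximum.
f(-6/5) = (5)·e^(-6/5) ≈ 1.5060.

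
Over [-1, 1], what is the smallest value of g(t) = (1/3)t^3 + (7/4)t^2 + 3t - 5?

g'(t) = t^2 + (7/2)t + 3, which has no zeros in [-1, 1].
Compare values at every candidate in [-1, 1]: g(-1) = -79/12,  g(1) = 1/12.
The minimum over the interval is -79/12, attained at t = -1.

-79/12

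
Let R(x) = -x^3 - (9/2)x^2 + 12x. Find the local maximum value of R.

13/2

Critical points: R'(x) = -3x^2 - 9x + 12 vanishes at x = -4, 1.
R''(x) = -6x - 9. R''(-4) = 15 > 0 ⇒ local minimum; R''(1) = -15 < 0 ⇒ local maximum.
The local maximum is R(1) = 13/2.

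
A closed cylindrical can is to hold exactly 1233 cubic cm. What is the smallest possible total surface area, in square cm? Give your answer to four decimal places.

With radius r and height h, πr²h = 1233 so h = 1233/(πr²), and S(r) = 2πr² + 2πrh = 2πr² + 2·1233/r.
S'(r) = 4πr − 2·1233/r² = 0 ⇒ r³ = 1233/(2π), so r ≈ 5.8111 and h = 2r ≈ 11.6223.
S''(r) = 4π + 4·1233/r³ > 0, so this is the minimum; S ≈ 636.5364.

636.5364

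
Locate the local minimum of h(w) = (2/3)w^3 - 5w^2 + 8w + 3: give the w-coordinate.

h'(w) = 2w^2 - 10w + 8. Setting h'(w) = 0 gives w ∈ {1, 4}.
h''(w) = 4w - 10. h''(1) = -6 < 0 ⇒ local maximum; h''(4) = 6 > 0 ⇒ local minimum.
So the local minimum value is h(4) = -7/3.

4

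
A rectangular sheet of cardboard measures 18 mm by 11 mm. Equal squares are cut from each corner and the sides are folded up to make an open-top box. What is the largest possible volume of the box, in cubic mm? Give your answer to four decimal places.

With cut size x, the volume is V(x) = x(18 − 2x)(11 − 2x) for 0 < x < 5.5.
V'(x) = 12x^2 − 116x + 198. Setting V'(x) = 0 gives x ≈ 2.2140 (the root in (0, 5.5)).
V''(x) = 24x − 116 is negative there, so this is the maximum; V ≈ 197.4781.

197.4781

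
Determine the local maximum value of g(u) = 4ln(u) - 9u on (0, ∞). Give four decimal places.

-7.2437

g'(u) = 4/u − 9 = 0 gives u = 4/9.
g''(u) = -4/u², which is negative for u > 0, so this is a local maximum.
g(4/9) = 4·ln(4/9) - 4 ≈ -7.2437.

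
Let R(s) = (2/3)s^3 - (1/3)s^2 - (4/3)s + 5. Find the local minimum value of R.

R'(s) = 2s^2 - (2/3)s - 4/3 = 0 at s = -2/3, 1.
R''(s) = 4s - 2/3. R''(-2/3) = -10/3 < 0 ⇒ local maximum; R''(1) = 10/3 > 0 ⇒ local minimum.
Thus R has its local minimum at s = 1, with value 4.

4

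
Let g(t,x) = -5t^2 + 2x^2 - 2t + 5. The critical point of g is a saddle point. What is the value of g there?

26/5

∂g/∂t = -10t - 2 = 0 and ∂g/∂x = 4x = 0, so (t, x) = (-1/5, 0).
The Hessian has g_{tt} = -10, g_{xx} = 4, g_{tx} = 0, giving D = -40 < 0, so the point is a saddle point.
g(-1/5, 0) = 26/5.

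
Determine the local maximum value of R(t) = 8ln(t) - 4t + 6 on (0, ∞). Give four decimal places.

R'(t) = 8/t − 4 = 0 gives t = 2.
R''(t) = -8/t², which is negative for t > 0, so this is a local maximum.
R(2) = 8·ln(2) - 8 + 6 ≈ 3.5452.

3.5452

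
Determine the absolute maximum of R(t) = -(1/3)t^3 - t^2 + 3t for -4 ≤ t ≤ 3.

5/3

Differentiating, R'(t) = -t^2 - 2t + 3; which vanishes at t = -3 and t = 1.
Evaluating at the critical points and endpoints: R(-4) = -20/3, R(-3) = -9, R(1) = 5/3, R(3) = -9.
The maximum over the interval is 5/3, attained at t = 1.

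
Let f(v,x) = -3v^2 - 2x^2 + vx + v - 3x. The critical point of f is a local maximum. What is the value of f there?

26/23

∂f/∂v = -6v + x + 1 = 0 and ∂f/∂x = v - 4x - 3 = 0, so (v, x) = (1/23, -17/23).
The Hessian has f_{vv} = -6, f_{xx} = -4, f_{vx} = 1, giving D = 23 > 0 with f_{vv} < 0, so the point is a local maximum.
f(1/23, -17/23) = 26/23.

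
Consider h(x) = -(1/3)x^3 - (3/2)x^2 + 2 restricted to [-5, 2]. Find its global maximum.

Differentiating, h'(x) = -x^2 - 3x; which vanishes at x = -3 and x = 0.
Compare values at every candidate in [-5, 2]: h(-5) = 37/6; h(-3) = -5/2; h(0) = 2; h(2) = -20/3.
Hence the absolute maximum is 37/6 at x = -5.

37/6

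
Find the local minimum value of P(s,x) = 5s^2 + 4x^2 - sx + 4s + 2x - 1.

-171/79

∂P/∂s = 10s - x + 4 = 0 and ∂P/∂x = -s + 8x + 2 = 0, so (s, x) = (-34/79, -24/79).
The Hessian has P_{ss} = 10, P_{xx} = 8, P_{sx} = -1, giving D = 79 > 0 with P_{ss} > 0, so the point is a local minimum.
P(-34/79, -24/79) = -171/79.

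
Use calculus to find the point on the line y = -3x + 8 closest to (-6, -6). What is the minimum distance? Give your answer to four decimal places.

Minimize D(x)^2 = (x + 6)^2 + (-3x + 14)^2.
d/dx[D^2] = 2(x + 6) + 2·(-3)·(-3x + 14) = 0 ⇒ x = 18/5.
Then y = -14/5 and the distance is √(512/5) ≈ 10.1193.

10.1193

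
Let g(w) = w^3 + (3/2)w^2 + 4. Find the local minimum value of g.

g'(w) = 3w^2 + 3w = 0 at w = -1, 0.
Since g''(w) = 6w + 3, we get g''(-1) = -3 < 0 ⇒ local maximum; g''(0) = 3 > 0 ⇒ local minimum.
So the local minimum value is g(0) = 4.

4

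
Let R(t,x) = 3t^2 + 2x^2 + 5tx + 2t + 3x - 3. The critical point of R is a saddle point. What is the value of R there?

∂R/∂t = 6t + 5x + 2 = 0 and ∂R/∂x = 5t + 4x + 3 = 0, so (t, x) = (-7, 8).
The Hessian has R_{tt} = 6, R_{xx} = 4, R_{tx} = 5, giving D = -1 < 0, so the point is a saddle point.
R(-7, 8) = 2.

2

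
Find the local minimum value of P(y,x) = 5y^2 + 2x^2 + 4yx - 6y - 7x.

-149/24

∂P/∂y = 10y + 4x - 6 = 0 and ∂P/∂x = 4y + 4x - 7 = 0, so (y, x) = (-1/6, 23/12).
The Hessian has P_{yy} = 10, P_{xx} = 4, P_{yx} = 4, giving D = 24 > 0 with P_{yy} > 0, so the point is a local minimum.
P(-1/6, 23/12) = -149/24.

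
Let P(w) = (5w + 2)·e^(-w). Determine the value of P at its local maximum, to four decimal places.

2.7441

By the product rule, P'(w) = (-5w + 3)·e^(-w). Since e^(-w) > 0, the only critical point is w = 3/5.
P''(3/5) has the same sign as -5 < 0, so this is a local maximum.
P(3/5) = (5)·e^(-3/5) ≈ 2.7441.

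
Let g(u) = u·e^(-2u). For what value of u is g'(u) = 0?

By the product rule, g'(u) = (-2u + 1)·e^(-2u). Since e^(-2u) > 0, the only critical point is u = 1/2.
g''(1/2) has the same sign as -2 < 0, so this is a local maximum.
g(1/2) = (1/2)·e^(-1) ≈ 0.1839.

1/2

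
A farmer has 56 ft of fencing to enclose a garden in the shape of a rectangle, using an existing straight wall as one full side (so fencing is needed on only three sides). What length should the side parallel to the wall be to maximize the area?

Let the sides perpendicular to the wall have length x and the parallel side y, so 2x + y = 56 and the area is A = xy = x(56 − 2x).
A'(x) = 56 − 4x = 0 gives x = 14, and A''(x) = −4 < 0 confirms a maximum.
Then y = 56 − 2·14 = 28 and A = 392.

28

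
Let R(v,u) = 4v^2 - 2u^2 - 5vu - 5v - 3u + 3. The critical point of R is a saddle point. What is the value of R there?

∂R/∂v = 8v - 5u - 5 = 0 and ∂R/∂u = -5v - 4u - 3 = 0, so (v, u) = (5/57, -49/57).
The Hessian has R_{vv} = 8, R_{uu} = -4, R_{vu} = -5, giving D = -57 < 0, so the point is a saddle point.
R(5/57, -49/57) = 232/57.

232/57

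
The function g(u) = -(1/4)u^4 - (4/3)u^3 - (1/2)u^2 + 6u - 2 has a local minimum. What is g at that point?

-28/3

g'(u) = -u^3 - 4u^2 - u + 6 = 0 at u = -3, -2, 1.
g''(u) = -3u^2 - 8u - 1. g''(-3) = -4 < 0 ⇒ local maximum; g''(-2) = 3 > 0 ⇒ local minimum; g''(1) = -12 < 0 ⇒ local maximum.
Thus g has its local minimum at u = -2, with value -28/3.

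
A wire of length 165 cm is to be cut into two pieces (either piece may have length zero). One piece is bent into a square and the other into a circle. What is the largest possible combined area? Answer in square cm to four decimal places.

Let x be the length used for the square. Square side x/4; circle radius (165−x)/(2π).
A(x) = (x/4)² + π·((165−x)/(2π))² = x²/16 + (165−x)²/(4π) for 0 ≤ x ≤ 165. A'(x) = x/8 − (165−x)/(2π) = 0 gives x = 4·165/(π+4) ≈ 92.4164.
A'' > 0, so the interior critical point is a minimum; the maximum is at an endpoint. A(0) = 2166.4967 and A(165) = 1701.5625, so the largest area is 2166.4967.

2166.4967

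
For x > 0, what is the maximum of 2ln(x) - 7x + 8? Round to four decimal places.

3.4945

R'(x) = 2/x − 7 = 0 gives x = 2/7.
R''(x) = -2/x², which is negative for x > 0, so this is a local maximum.
R(2/7) = 2·ln(2/7) - 2 + 8 ≈ 3.4945.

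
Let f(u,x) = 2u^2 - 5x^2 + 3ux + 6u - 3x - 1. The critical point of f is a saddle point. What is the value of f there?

∂f/∂u = 4u + 3x + 6 = 0 and ∂f/∂x = 3u - 10x - 3 = 0, so (u, x) = (-51/49, -30/49).
The Hessian has f_{uu} = 4, f_{xx} = -10, f_{ux} = 3, giving D = -49 < 0, so the point is a saddle point.
f(-51/49, -30/49) = -157/49.

-157/49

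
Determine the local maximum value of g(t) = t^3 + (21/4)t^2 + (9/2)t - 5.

7/4

g'(t) = 3t^2 + (21/2)t + 9/2 = 0 at t = -3, -1/2.
g''(t) = 6t + 21/2. g''(-3) = -15/2 < 0 ⇒ local maximum; g''(-1/2) = 15/2 > 0 ⇒ local minimum.
The local maximum is g(-3) = 7/4.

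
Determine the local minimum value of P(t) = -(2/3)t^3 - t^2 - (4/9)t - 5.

-401/81

P'(t) = -2t^2 - 2t - 4/9 = 0 at t = -2/3, -1/3.
Since P''(t) = -4t - 2, we get P''(-2/3) = 2/3 > 0 ⇒ local minimum; P''(-1/3) = -2/3 < 0 ⇒ local maximum.
Thus P has its local minimum at t = -2/3, with value -401/81.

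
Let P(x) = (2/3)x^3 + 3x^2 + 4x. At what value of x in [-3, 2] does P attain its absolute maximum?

2

P'(x) = 2x^2 + 6x + 4, which vanishes at x = -2 and x = -1.
Evaluating at the critical points and endpoints: P(-3) = -3,  P(-2) = -4/3,  P(-1) = -5/3,  P(2) = 76/3.
So the maximum is P(2) = 76/3.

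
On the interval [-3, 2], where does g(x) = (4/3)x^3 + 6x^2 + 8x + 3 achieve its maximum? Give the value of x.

The derivative is 4x^2 + 12x + 8, which vanishes at x = -2 and x = -1.
Evaluating at the critical points and endpoints: g(-3) = -3, g(-2) = 1/3, g(-1) = -1/3, g(2) = 161/3.
Hence the absolute maximum is 161/3 at x = 2.

2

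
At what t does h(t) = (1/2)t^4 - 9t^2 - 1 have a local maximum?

h'(t) = 2t^3 - 18t = 0 at t = -3, 0, 3.
h''(t) = 6t^2 - 18. h''(-3) = 36 > 0 ⇒ local minimum; h''(0) = -18 < 0 ⇒ local maximum; h''(3) = 36 > 0 ⇒ local minimum.
So the local maximum value is h(0) = -1.

0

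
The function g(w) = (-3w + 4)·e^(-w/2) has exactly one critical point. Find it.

10/3

Differentiating with the product rule gives g'(w) = ((3/2)w - 5)·e^(-w/2). Since e^(-w/2) > 0, the only critical point is w = 10/3.
g''(10/3) has the same sign as 3/2 > 0, so this is a local minimum.
g(10/3) = (-6)·e^(-5/3) ≈ -1.1333.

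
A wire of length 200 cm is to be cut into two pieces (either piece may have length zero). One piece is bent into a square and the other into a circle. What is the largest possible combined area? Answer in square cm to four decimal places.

Let x be the length used for the square. Square side x/4; circle radius (200−x)/(2π).
A(x) = (x/4)² + π·((200−x)/(2π))² = x²/16 + (200−x)²/(4π) for 0 ≤ x ≤ 200. A'(x) = x/8 − (200−x)/(2π) = 0 gives x = 4·200/(π+4) ≈ 112.0198.
A'' > 0, so the interior critical point is a minimum; the maximum is at an endpoint. A(0) = 3183.0989 and A(200) = 2500.0000, so the largest area is 3183.0989.

3183.0989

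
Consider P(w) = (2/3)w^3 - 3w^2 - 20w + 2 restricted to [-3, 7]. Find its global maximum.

The derivative is 2w^2 - 6w - 20, which vanishes at w = -2 and w = 5.
Compare values at every candidate in [-3, 7]: P(-3) = 17,  P(-2) = 74/3,  P(5) = -269/3,  P(7) = -169/3.
So the maximum is P(-2) = 74/3.

74/3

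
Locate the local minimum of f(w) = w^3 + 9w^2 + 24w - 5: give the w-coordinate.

Critical points: f'(w) = 3w^2 + 18w + 24 vanishes at w = -4, -2.
f''(w) = 6w + 18. f''(-4) = -6 < 0 ⇒ local maximum; f''(-2) = 6 > 0 ⇒ local minimum.
Thus f has its local minimum at w = -2, with value -25.

-2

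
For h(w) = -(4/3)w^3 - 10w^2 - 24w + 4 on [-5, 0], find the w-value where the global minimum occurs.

h'(w) = -4w^2 - 20w - 24, which vanishes at w = -3 and w = -2.
Candidates: h(-5) = 122/3,  h(-3) = 22,  h(-2) = 68/3,  h(0) = 4.
Hence the absolute minimum is 4 at w = 0.

0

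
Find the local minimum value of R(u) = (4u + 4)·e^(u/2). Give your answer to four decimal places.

-1.7850

Differentiating with the product rule gives R'(u) = (2u + 6)·e^(u/2). Since e^(u/2) > 0, the only critical point is u = -3.
R''(-3) has the same sign as 2 > 0, so this is a local minimum.
R(-3) = (-8)·e^(-3/2) ≈ -1.7850.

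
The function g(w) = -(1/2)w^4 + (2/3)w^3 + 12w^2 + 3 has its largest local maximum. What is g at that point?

329/3

g'(w) = -2w^3 + 2w^2 + 24w. Setting g'(w) = 0 gives w ∈ {-3, 0, 4}.
g''(w) = -6w^2 + 4w + 24. g''(-3) = -42 < 0 ⇒ local maximum; g''(0) = 24 > 0 ⇒ local minimum; g''(4) = -56 < 0 ⇒ local maximum.
The largest local maximum is g(4) = 329/3.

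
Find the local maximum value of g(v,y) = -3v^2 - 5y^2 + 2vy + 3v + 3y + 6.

213/28

∂g/∂v = -6v + 2y + 3 = 0 and ∂g/∂y = 2v - 10y + 3 = 0, so (v, y) = (9/14, 3/7).
The Hessian has g_{vv} = -6, g_{yy} = -10, g_{vy} = 2, giving D = 56 > 0 with g_{vv} < 0, so the point is a local maximum.
g(9/14, 3/7) = 213/28.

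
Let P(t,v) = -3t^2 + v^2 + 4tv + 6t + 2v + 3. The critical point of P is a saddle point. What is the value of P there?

15/7

∂P/∂t = -6t + 4v + 6 = 0 and ∂P/∂v = 4t + 2v + 2 = 0, so (t, v) = (1/7, -9/7).
The Hessian has P_{tt} = -6, P_{vv} = 2, P_{tv} = 4, giving D = -28 < 0, so the point is a saddle point.
P(1/7, -9/7) = 15/7.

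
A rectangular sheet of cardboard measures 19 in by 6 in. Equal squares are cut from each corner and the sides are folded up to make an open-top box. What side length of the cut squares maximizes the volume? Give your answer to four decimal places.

With cut size x, the volume is V(x) = x(19 − 2x)(6 − 2x) for 0 < x < 3.
V'(x) = 12x^2 − 100x + 114. Setting V'(x) = 0 gives x ≈ 1.3629 (the root in (0, 3)).
V''(x) = 24x − 100 is negative there, so this is the maximum; V ≈ 72.6221.

1.3629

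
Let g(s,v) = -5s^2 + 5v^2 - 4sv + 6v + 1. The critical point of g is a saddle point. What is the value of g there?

∂g/∂s = -10s - 4v = 0 and ∂g/∂v = -4s + 10v + 6 = 0, so (s, v) = (6/29, -15/29).
The Hessian has g_{ss} = -10, g_{vv} = 10, g_{sv} = -4, giving D = -116 < 0, so the point is a saddle point.
g(6/29, -15/29) = -16/29.

-16/29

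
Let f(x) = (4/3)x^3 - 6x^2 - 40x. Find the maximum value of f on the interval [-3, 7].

The derivative is 4x^2 - 12x - 40, which vanishes at x = -2 and x = 5.
Evaluating at the critical points and endpoints: f(-3) = 30,  f(-2) = 136/3,  f(5) = -550/3,  f(7) = -350/3.
The maximum over the interval is 136/3, attained at x = -2.

136/3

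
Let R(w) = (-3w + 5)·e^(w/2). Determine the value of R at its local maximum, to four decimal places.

5.0789

By the product rule, R'(w) = (-(3/2)w - 1/2)·e^(w/2). Since e^(w/2) > 0, the only critical point is w = -1/3.
R''(-1/3) has the same sign as -3/2 < 0, so this is a local maximum.
R(-1/3) = (6)·e^(-1/6) ≈ 5.0789.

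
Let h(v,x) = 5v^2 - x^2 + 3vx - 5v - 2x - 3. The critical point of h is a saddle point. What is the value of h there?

-122/29

∂h/∂v = 10v + 3x - 5 = 0 and ∂h/∂x = 3v - 2x - 2 = 0, so (v, x) = (16/29, -5/29).
The Hessian has h_{vv} = 10, h_{xx} = -2, h_{vx} = 3, giving D = -29 < 0, so the point is a saddle point.
h(16/29, -5/29) = -122/29.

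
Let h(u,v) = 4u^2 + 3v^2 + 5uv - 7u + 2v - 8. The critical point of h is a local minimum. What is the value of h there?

-417/23

∂h/∂u = 8u + 5v - 7 = 0 and ∂h/∂v = 5u + 6v + 2 = 0, so (u, v) = (52/23, -51/23).
The Hessian has h_{uu} = 8, h_{vv} = 6, h_{uv} = 5, giving D = 23 > 0 with h_{uu} > 0, so the point is a local minimum.
h(52/23, -51/23) = -417/23.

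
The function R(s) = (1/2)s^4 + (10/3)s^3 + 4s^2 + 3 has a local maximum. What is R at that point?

25/6

R'(s) = 2s^3 + 10s^2 + 8s = 0 at s = -4, -1, 0.
Since R''(s) = 6s^2 + 20s + 8, we get R''(-4) = 24 > 0 ⇒ local minimum; R''(-1) = -6 < 0 ⇒ local maximum; R''(0) = 8 > 0 ⇒ local minimum.
Thus R has its local maximum at s = -1, with value 25/6.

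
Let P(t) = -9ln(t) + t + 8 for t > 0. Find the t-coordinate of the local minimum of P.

P'(t) = -9/t + 1 = 0 gives t = 9.
P''(t) = 9/t², which is positive for t > 0, so this is a local minimum.
P(9) = -9·ln(9) + 9 + 8 ≈ -2.7750.

9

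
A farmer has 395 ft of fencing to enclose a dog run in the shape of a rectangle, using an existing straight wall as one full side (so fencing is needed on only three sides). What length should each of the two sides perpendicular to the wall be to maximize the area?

395/4

Let the sides perpendicular to the wall have length x and the parallel side y, so 2x + y = 395 and the area is A = xy = x(395 − 2x).
A'(x) = 395 − 4x = 0 gives x = 395/4, and A''(x) = −4 < 0 confirms a maximum.
Then y = 395 − 2·395/4 = 395/2 and A = 156025/8.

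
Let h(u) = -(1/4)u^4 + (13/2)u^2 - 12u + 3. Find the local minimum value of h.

-11/4

h'(u) = -u^3 + 13u - 12 = 0 at u = -4, 1, 3.
Second-derivative test with h''(u) = -3u^2 + 13: h''(-4) = -35 < 0 ⇒ local maximum; h''(1) = 10 > 0 ⇒ local minimum; h''(3) = -14 < 0 ⇒ local maximum.
Thus h has its local minimum at u = 1, with value -11/4.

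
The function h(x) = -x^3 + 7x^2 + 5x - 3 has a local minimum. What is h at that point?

h'(x) = -3x^2 + 14x + 5. Setting h'(x) = 0 gives x ∈ {-1/3, 5}.
Since h''(x) = -6x + 14, we get h''(-1/3) = 16 > 0 ⇒ local minimum; h''(5) = -16 < 0 ⇒ local maximum.
The local minimum is h(-1/3) = -104/27.

-104/27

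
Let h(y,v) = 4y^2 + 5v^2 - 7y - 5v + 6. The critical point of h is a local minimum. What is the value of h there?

∂h/∂y = 8y - 7 = 0 and ∂h/∂v = 10v - 5 = 0, so (y, v) = (7/8, 1/2).
The Hessian has h_{yy} = 8, h_{vv} = 10, h_{yv} = 0, giving D = 80 > 0 with h_{yy} > 0, so the point is a local minimum.
h(7/8, 1/2) = 27/16.

27/16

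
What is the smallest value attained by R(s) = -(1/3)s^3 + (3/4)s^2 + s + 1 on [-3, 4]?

R'(s) = -s^2 + (3/2)s + 1, which vanishes at s = -1/2 and s = 2.
Evaluating at the critical points and endpoints: R(-3) = 55/4; R(-1/2) = 35/48; R(2) = 10/3; R(4) = -13/3.
So the minimum is R(4) = -13/3.

-13/3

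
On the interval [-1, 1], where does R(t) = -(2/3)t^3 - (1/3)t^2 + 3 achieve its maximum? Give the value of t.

R'(t) = -2t^2 - (2/3)t, which vanishes at t = -1/3 and t = 0.
Compare values at every candidate in [-1, 1]: R(-1) = 10/3,  R(-1/3) = 242/81,  R(0) = 3,  R(1) = 2.
The maximum over the interval is 10/3, attained at t = -1.

-1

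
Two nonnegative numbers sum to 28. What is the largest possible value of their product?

With x + y = 28, the product is P(x) = x(28 − x).
P'(x) = 28 − 2x = 0 gives x = 14; P'' = −2 < 0, so this is the maximum.
P = 14·14 = 196.

196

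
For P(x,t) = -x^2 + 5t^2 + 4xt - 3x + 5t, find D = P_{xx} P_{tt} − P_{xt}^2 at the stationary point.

-36

∂P/∂x = -2x + 4t - 3 = 0 and ∂P/∂t = 4x + 10t + 5 = 0, so (x, t) = (-25/18, 1/18).
The Hessian has P_{xx} = -2, P_{tt} = 10, P_{xt} = 4, giving D = -36 < 0, so the point is a saddle point.
D = (-2)·(10) − (4)^2 = -36.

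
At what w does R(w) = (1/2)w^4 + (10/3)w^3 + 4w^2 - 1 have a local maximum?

-1

Critical points: R'(w) = 2w^3 + 10w^2 + 8w vanishes at w = -4, -1, 0.
Since R''(w) = 6w^2 + 20w + 8, we get R''(-4) = 24 > 0 ⇒ local minimum; R''(-1) = -6 < 0 ⇒ local maximum; R''(0) = 8 > 0 ⇒ local minimum.
The local maximum is R(-1) = 1/6.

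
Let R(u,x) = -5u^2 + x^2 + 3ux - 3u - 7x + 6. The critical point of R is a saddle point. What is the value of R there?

-125/29

∂R/∂u = -10u + 3x - 3 = 0 and ∂R/∂x = 3u + 2x - 7 = 0, so (u, x) = (15/29, 79/29).
The Hessian has R_{uu} = -10, R_{xx} = 2, R_{ux} = 3, giving D = -29 < 0, so the point is a saddle point.
R(15/29, 79/29) = -125/29.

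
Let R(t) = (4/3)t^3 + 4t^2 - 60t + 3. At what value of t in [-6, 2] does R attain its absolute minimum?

2

Differentiating, R'(t) = 4t^2 + 8t - 60; whose only zero in [-6, 2] is t = -5.
Evaluating at the critical points and endpoints: R(-6) = 219; R(-5) = 709/3; R(2) = -271/3.
Hence the absolute minimum is -271/3 at t = 2.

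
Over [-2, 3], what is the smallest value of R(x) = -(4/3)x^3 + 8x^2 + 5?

5

Differentiating, R'(x) = -4x^2 + 16x; whose only zero in [-2, 3] is x = 0.
Candidates: R(-2) = 143/3, R(0) = 5, R(3) = 41.
Hence the absolute minimum is 5 at x = 0.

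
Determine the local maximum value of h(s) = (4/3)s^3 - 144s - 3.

Critical points: h'(s) = 4s^2 - 144 vanishes at s = -6, 6.
Since h''(s) = 8s, we get h''(-6) = -48 < 0 ⇒ local maximum; h''(6) = 48 > 0 ⇒ local minimum.
So the local maximum value is h(-6) = 573.

573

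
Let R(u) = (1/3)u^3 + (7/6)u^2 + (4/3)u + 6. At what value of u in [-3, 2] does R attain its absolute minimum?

The derivative is u^2 + (7/3)u + 4/3, which vanishes at u = -4/3 and u = -1.
Candidates: R(-3) = 7/2, R(-4/3) = 446/81, R(-1) = 11/2, R(2) = 16.
So the minimum is R(-3) = 7/2.

-3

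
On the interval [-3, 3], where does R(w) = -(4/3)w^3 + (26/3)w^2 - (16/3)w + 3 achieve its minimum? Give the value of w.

1/3

Differentiating, R'(w) = -4w^2 + (52/3)w - 16/3; whose only zero in [-3, 3] is w = 1/3.
Candidates: R(-3) = 133; R(1/3) = 173/81; R(3) = 29.
So the minimum is R(1/3) = 173/81.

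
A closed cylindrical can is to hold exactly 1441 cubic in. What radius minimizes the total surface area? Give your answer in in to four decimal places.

6.1211

With radius r and height h, πr²h = 1441 so h = 1441/(πr²), and S(r) = 2πr² + 2πrh = 2πr² + 2·1441/r.
S'(r) = 4πr − 2·1441/r² = 0 ⇒ r³ = 1441/(2π), so r ≈ 6.1211 and h = 2r ≈ 12.2422.
S''(r) = 4π + 4·1441/r³ > 0, so this is the minimum; S ≈ 706.2479.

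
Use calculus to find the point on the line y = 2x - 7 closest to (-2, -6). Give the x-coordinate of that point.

Minimize D(x)^2 = (x + 2)^2 + (2x - 1)^2.
d/dx[D^2] = 2(x + 2) + 2·2·(2x - 1) = 0 ⇒ x = 0.
Then y = -7 and the distance is √(5) ≈ 2.2361.

0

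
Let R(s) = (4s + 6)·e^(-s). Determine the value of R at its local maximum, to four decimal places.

R'(s) = 4·e^(-s) + (4s + 6)·(-1)·e^(-s) = (-4s - 2)·e^(-s). Since e^(-s) > 0, the only critical point is s = -1/2.
R''(-1/2) has the same sign as -4 < 0, so this is a local maximum.
R(-1/2) = (4)·e^(1/2) ≈ 6.5949.

6.5949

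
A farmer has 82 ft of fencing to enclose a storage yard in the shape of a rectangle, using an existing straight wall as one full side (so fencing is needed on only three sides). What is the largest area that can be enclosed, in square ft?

1681/2

Let the sides perpendicular to the wall have length x and the parallel side y, so 2x + y = 82 and the area is A = xy = x(82 − 2x).
A'(x) = 82 − 4x = 0 gives x = 41/2, and A''(x) = −4 < 0 confirms a maximum.
Then y = 82 − 2·41/2 = 41 and A = 1681/2.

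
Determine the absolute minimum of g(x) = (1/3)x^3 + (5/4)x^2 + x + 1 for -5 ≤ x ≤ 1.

-173/12

Differentiating, g'(x) = x^2 + (5/2)x + 1; which vanishes at x = -2 and x = -1/2.
Evaluating at the critical points and endpoints: g(-5) = -173/12; g(-2) = 4/3; g(-1/2) = 37/48; g(1) = 43/12.
The minimum over the interval is -173/12, attained at x = -5.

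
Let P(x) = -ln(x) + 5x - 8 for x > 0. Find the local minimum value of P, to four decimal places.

-5.3906

P'(x) = -1/x + 5 = 0 gives x = 1/5.
P''(x) = 1/x², which is positive for x > 0, so this is a local minimum.
P(1/5) = -1·ln(1/5) + 1 - 8 ≈ -5.3906.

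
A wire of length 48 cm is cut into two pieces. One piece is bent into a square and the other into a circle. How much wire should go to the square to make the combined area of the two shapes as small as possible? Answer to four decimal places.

26.8848

Let x be the length used for the square. Square side x/4; circle radius (48−x)/(2π).
A(x) = (x/4)² + π·((48−x)/(2π))² = x²/16 + (48−x)²/(4π) for 0 ≤ x ≤ 48. A'(x) = x/8 − (48−x)/(2π) = 0 gives x = 4·48/(π+4) ≈ 26.8848.
A'' = 1/8 + 1/(2π) > 0, so this gives the minimum combined area; x ≈ 26.8848 cm to the square.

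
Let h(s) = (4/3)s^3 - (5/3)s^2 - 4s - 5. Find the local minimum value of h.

-41/4

Critical points: h'(s) = 4s^2 - (10/3)s - 4 vanishes at s = -2/3, 3/2.
Since h''(s) = 8s - 10/3, we get h''(-2/3) = -26/3 < 0 ⇒ local maximum; h''(3/2) = 26/3 > 0 ⇒ local minimum.
The local minimum is h(3/2) = -41/4.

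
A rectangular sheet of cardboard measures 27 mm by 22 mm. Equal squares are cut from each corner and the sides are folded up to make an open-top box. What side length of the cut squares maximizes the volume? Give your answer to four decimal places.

With cut size x, the volume is V(x) = x(27 − 2x)(22 − 2x) for 0 < x < 11.
V'(x) = 12x^2 − 196x + 594. Setting V'(x) = 0 gives x ≈ 4.0200 (the root in (0, 11)).
V''(x) = 24x − 196 is negative there, so this is the maximum; V ≈ 1064.0200.

4.0200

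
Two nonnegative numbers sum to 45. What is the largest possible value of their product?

With x + y = 45, the product is P(x) = x(45 − x).
P'(x) = 45 − 2x = 0 gives x = 45/2; P'' = −2 < 0, so this is the maximum.
P = 45/2·45/2 = 2025/4.

2025/4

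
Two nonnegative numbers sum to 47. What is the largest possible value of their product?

With x + y = 47, the product is P(x) = x(47 − x).
P'(x) = 47 − 2x = 0 gives x = 47/2; P'' = −2 < 0, so this is the maximum.
P = 47/2·47/2 = 2209/4.

2209/4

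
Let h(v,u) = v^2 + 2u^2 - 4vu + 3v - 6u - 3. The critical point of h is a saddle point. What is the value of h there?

-21/4

∂h/∂v = 2v - 4u + 3 = 0 and ∂h/∂u = -4v + 4u - 6 = 0, so (v, u) = (-3/2, 0).
The Hessian has h_{vv} = 2, h_{uu} = 4, h_{vu} = -4, giving D = -8 < 0, so the point is a saddle point.
h(-3/2, 0) = -21/4.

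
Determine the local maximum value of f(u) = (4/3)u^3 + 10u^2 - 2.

f'(u) = 4u^2 + 20u = 0 at u = -5, 0.
Since f''(u) = 8u + 20, we get f''(-5) = -20 < 0 ⇒ local maximum; f''(0) = 20 > 0 ⇒ local minimum.
So the local maximum value is f(-5) = 244/3.

244/3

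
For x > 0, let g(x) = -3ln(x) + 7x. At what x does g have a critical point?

3/7

g'(x) = -3/x + 7 = 0 gives x = 3/7.
g''(x) = 3/x², which is positive for x > 0, so this is a local minimum.
g(3/7) = -3·ln(3/7) + 3 ≈ 5.5419.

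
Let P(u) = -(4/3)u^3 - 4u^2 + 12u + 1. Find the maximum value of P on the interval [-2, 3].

23/3

P'(u) = -4u^2 - 8u + 12, whose only zero in [-2, 3] is u = 1.
Evaluating at the critical points and endpoints: P(-2) = -85/3, P(1) = 23/3, P(3) = -35.
So the maximum is P(1) = 23/3.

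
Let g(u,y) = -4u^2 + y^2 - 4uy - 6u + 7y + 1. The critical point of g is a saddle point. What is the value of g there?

∂g/∂u = -8u - 4y - 6 = 0 and ∂g/∂y = -4u + 2y + 7 = 0, so (u, y) = (1/2, -5/2).
The Hessian has g_{uu} = -8, g_{yy} = 2, g_{uy} = -4, giving D = -32 < 0, so the point is a saddle point.
g(1/2, -5/2) = -37/4.

-37/4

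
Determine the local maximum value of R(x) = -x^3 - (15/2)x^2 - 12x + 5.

21/2

R'(x) = -3x^2 - 15x - 12 = 0 at x = -4, -1.
R''(x) = -6x - 15. R''(-4) = 9 > 0 ⇒ local minimum; R''(-1) = -9 < 0 ⇒ local maximum.
The local maximum is R(-1) = 21/2.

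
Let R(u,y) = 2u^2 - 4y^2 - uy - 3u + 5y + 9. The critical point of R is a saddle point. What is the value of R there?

296/33

∂R/∂u = 4u - y - 3 = 0 and ∂R/∂y = -u - 8y + 5 = 0, so (u, y) = (29/33, 17/33).
The Hessian has R_{uu} = 4, R_{yy} = -8, R_{uy} = -1, giving D = -33 < 0, so the point is a saddle point.
R(29/33, 17/33) = 296/33.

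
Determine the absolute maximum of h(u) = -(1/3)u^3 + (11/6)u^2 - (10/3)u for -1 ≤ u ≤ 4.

Differentiating, h'(u) = -u^2 + (11/3)u - 10/3; which vanishes at u = 5/3 and u = 2.
Evaluating at the critical points and endpoints: h(-1) = 11/2,  h(5/3) = -325/162,  h(2) = -2,  h(4) = -16/3.
The maximum over the interval is 11/2, attained at u = -1.

11/2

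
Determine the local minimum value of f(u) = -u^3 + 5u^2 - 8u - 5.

f'(u) = -3u^2 + 10u - 8. Setting f'(u) = 0 gives u ∈ {4/3, 2}.
Since f''(u) = -6u + 10, we get f''(4/3) = 2 > 0 ⇒ local minimum; f''(2) = -2 < 0 ⇒ local maximum.
Thus f has its local minimum at u = 4/3, with value -247/27.

-247/27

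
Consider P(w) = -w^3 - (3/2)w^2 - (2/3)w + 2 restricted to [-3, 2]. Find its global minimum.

-40/3

P'(w) = -3w^2 - 3w - 2/3, which vanishes at w = -2/3 and w = -1/3.
Compare values at every candidate in [-3, 2]: P(-3) = 35/2; P(-2/3) = 56/27; P(-1/3) = 113/54; P(2) = -40/3.
Hence the absolute minimum is -40/3 at w = 2.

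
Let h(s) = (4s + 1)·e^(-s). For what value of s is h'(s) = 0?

3/4

h'(s) = 4·e^(-s) + (4s + 1)·(-1)·e^(-s) = (-4s + 3)·e^(-s). Since e^(-s) > 0, the only critical point is s = 3/4.
h''(3/4) has the same sign as -4 < 0, so this is a local maximum.
h(3/4) = (4)·e^(-3/4) ≈ 1.8895.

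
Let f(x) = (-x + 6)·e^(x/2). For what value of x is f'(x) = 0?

Differentiating with the product rule gives f'(x) = (-(1/2)x + 2)·e^(x/2). Since e^(x/2) > 0, the only critical point is x = 4.
f''(4) has the same sign as -1/2 < 0, so this is a local maximum.
f(4) = (2)·e^(2) ≈ 14.7781.

4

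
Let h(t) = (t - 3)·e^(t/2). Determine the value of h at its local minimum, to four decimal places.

-3.2974

h'(t) = 1·e^(t/2) + (t - 3)·(1/2)·e^(t/2) = ((1/2)t - 1/2)·e^(t/2). Since e^(t/2) > 0, the only critical point is t = 1.
h''(1) has the same sign as 1/2 > 0, so this is a local minimum.
h(1) = (-2)·e^(1/2) ≈ -3.2974.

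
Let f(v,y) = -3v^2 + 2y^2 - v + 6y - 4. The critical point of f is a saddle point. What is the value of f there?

-101/12

∂f/∂v = -6v - 1 = 0 and ∂f/∂y = 4y + 6 = 0, so (v, y) = (-1/6, -3/2).
The Hessian has f_{vv} = -6, f_{yy} = 4, f_{vy} = 0, giving D = -24 < 0, so the point is a saddle point.
f(-1/6, -3/2) = -101/12.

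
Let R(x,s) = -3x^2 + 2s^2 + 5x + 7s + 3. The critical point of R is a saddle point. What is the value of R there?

-25/24

∂R/∂x = -6x + 5 = 0 and ∂R/∂s = 4s + 7 = 0, so (x, s) = (5/6, -7/4).
The Hessian has R_{xx} = -6, R_{ss} = 4, R_{xs} = 0, giving D = -24 < 0, so the point is a saddle point.
R(5/6, -7/4) = -25/24.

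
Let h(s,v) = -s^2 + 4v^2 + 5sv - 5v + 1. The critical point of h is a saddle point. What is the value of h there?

16/41

∂h/∂s = -2s + 5v = 0 and ∂h/∂v = 5s + 8v - 5 = 0, so (s, v) = (25/41, 10/41).
The Hessian has h_{ss} = -2, h_{vv} = 8, h_{sv} = 5, giving D = -41 < 0, so the point is a saddle point.
h(25/41, 10/41) = 16/41.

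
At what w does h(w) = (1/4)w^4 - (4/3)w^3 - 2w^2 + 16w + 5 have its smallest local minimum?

-2

h'(w) = w^3 - 4w^2 - 4w + 16 = 0 at w = -2, 2, 4.
h''(w) = 3w^2 - 8w - 4. h''(-2) = 24 > 0 ⇒ local minimum; h''(2) = -8 < 0 ⇒ local maximum; h''(4) = 12 > 0 ⇒ local minimum.
So the smallest local minimum value is h(-2) = -61/3.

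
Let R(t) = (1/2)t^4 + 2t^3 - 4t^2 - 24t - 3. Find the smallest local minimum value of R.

Critical points: R'(t) = 2t^3 + 6t^2 - 8t - 24 vanishes at t = -3, -2, 2.
Since R''(t) = 6t^2 + 12t - 8, we get R''(-3) = 10 > 0 ⇒ local minimum; R''(-2) = -8 < 0 ⇒ local maximum; R''(2) = 40 > 0 ⇒ local minimum.
The smallest local minimum is R(2) = -43.

-43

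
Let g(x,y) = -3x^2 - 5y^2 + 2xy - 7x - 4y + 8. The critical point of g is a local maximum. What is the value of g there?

797/56

∂g/∂x = -6x + 2y - 7 = 0 and ∂g/∂y = 2x - 10y - 4 = 0, so (x, y) = (-39/28, -19/28).
The Hessian has g_{xx} = -6, g_{yy} = -10, g_{xy} = 2, giving D = 56 > 0 with g_{xx} < 0, so the point is a local maximum.
g(-39/28, -19/28) = 797/56.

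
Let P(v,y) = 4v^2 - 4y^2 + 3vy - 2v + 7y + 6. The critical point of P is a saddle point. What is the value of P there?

660/73

∂P/∂v = 8v + 3y - 2 = 0 and ∂P/∂y = 3v - 8y + 7 = 0, so (v, y) = (-5/73, 62/73).
The Hessian has P_{vv} = 8, P_{yy} = -8, P_{vy} = 3, giving D = -73 < 0, so the point is a saddle point.
P(-5/73, 62/73) = 660/73.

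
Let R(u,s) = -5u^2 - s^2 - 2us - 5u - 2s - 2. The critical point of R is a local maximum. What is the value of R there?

-7/16

∂R/∂u = -10u - 2s - 5 = 0 and ∂R/∂s = -2u - 2s - 2 = 0, so (u, s) = (-3/8, -5/8).
The Hessian has R_{uu} = -10, R_{ss} = -2, R_{us} = -2, giving D = 16 > 0 with R_{uu} < 0, so the point is a local maximum.
R(-3/8, -5/8) = -7/16.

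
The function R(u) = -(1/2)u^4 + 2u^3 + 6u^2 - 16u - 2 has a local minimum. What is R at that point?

-21/2

R'(u) = -2u^3 + 6u^2 + 12u - 16. Setting R'(u) = 0 gives u ∈ {-2, 1, 4}.
Since R''(u) = -6u^2 + 12u + 12, we get R''(-2) = -36 < 0 ⇒ local maximum; R''(1) = 18 > 0 ⇒ local minimum; R''(4) = -36 < 0 ⇒ local maximum.
The local minimum is R(1) = -21/2.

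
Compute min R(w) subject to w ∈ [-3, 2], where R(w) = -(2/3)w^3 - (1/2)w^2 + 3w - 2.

Differentiating, R'(w) = -2w^2 - w + 3; which vanishes at w = -3/2 and w = 1.
Candidates: R(-3) = 5/2; R(-3/2) = -43/8; R(1) = -1/6; R(2) = -10/3.
So the minimum is R(-3/2) = -43/8.

-43/8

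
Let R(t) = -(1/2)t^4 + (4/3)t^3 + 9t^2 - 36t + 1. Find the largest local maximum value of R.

227/2

Critical points: R'(t) = -2t^3 + 4t^2 + 18t - 36 vanishes at t = -3, 2, 3.
Since R''(t) = -6t^2 + 8t + 18, we get R''(-3) = -60 < 0 ⇒ local maximum; R''(2) = 10 > 0 ⇒ local minimum; R''(3) = -12 < 0 ⇒ local maximum.
So the largest local maximum value is R(-3) = 227/2.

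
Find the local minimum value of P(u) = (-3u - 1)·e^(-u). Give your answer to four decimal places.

By the product rule, P'(u) = (3u - 2)·e^(-u). Since e^(-u) > 0, the only critical point is u = 2/3.
P''(2/3) has the same sign as 3 > 0, so this is a local minimum.
P(2/3) = (-3)·e^(-2/3) ≈ -1.5403.

-1.5403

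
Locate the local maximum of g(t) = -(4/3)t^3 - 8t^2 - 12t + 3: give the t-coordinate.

-1

g'(t) = -4t^2 - 16t - 12. Setting g'(t) = 0 gives t ∈ {-3, -1}.
Since g''(t) = -8t - 16, we get g''(-3) = 8 > 0 ⇒ local minimum; g''(-1) = -8 < 0 ⇒ local maximum.
Thus g has its local maximum at t = -1, with value 25/3.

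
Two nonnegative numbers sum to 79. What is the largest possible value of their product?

With x + y = 79, the product is P(x) = x(79 − x).
P'(x) = 79 − 2x = 0 gives x = 79/2; P'' = −2 < 0, so this is the maximum.
P = 79/2·79/2 = 6241/4.

6241/4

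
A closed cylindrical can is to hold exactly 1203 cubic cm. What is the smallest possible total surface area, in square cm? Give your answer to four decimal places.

626.1691

With radius r and height h, πr²h = 1203 so h = 1203/(πr²), and S(r) = 2πr² + 2πrh = 2πr² + 2·1203/r.
S'(r) = 4πr − 2·1203/r² = 0 ⇒ r³ = 1203/(2π), so r ≈ 5.7636 and h = 2r ≈ 11.5272.
S''(r) = 4π + 4·1203/r³ > 0, so this is the minimum; S ≈ 626.1691.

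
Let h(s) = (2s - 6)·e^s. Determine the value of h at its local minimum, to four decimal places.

By the product rule, h'(s) = (2s - 4)·e^s. Since e^s > 0, the only critical point is s = 2.
h''(2) has the same sign as 2 > 0, so this is a local minimum.
h(2) = (-2)·e^(2) ≈ -14.7781.

-14.7781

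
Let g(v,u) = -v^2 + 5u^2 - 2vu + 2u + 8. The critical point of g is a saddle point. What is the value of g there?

47/6

∂g/∂v = -2v - 2u = 0 and ∂g/∂u = -2v + 10u + 2 = 0, so (v, u) = (1/6, -1/6).
The Hessian has g_{vv} = -2, g_{uu} = 10, g_{vu} = -2, giving D = -24 < 0, so the point is a saddle point.
g(1/6, -1/6) = 47/6.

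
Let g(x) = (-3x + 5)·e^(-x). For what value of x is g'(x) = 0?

Differentiating with the product rule gives g'(x) = (3x - 8)·e^(-x). Since e^(-x) > 0, the only critical point is x = 8/3.
g''(8/3) has the same sign as 3 > 0, so this is a local minimum.
g(8/3) = (-3)·e^(-8/3) ≈ -0.2085.

8/3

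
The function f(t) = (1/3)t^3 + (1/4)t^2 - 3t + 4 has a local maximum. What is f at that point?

Critical points: f'(t) = t^2 + (1/2)t - 3 vanishes at t = -2, 3/2.
Since f''(t) = 2t + 1/2, we get f''(-2) = -7/2 < 0 ⇒ local maximum; f''(3/2) = 7/2 > 0 ⇒ local minimum.
The local maximum is f(-2) = 25/3.

25/3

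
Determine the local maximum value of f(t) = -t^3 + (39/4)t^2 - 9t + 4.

Critical points: f'(t) = -3t^2 + (39/2)t - 9 vanishes at t = 1/2, 6.
Since f''(t) = -6t + 39/2, we get f''(1/2) = 33/2 > 0 ⇒ local minimum; f''(6) = -33/2 < 0 ⇒ local maximum.
Thus f has its local maximum at t = 6, with value 85.

85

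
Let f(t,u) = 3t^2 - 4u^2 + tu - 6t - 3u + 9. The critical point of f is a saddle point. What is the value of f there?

306/49

∂f/∂t = 6t + u - 6 = 0 and ∂f/∂u = t - 8u - 3 = 0, so (t, u) = (51/49, -12/49).
The Hessian has f_{tt} = 6, f_{uu} = -8, f_{tu} = 1, giving D = -49 < 0, so the point is a saddle point.
f(51/49, -12/49) = 306/49.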